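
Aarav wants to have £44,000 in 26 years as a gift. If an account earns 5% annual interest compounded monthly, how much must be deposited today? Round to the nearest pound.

£12,024

Growth factor = (1 + 0.05/12)^312 ≈ 3.6593998786.
P = 44,000/3.6593998786 ≈ 12,023.8294.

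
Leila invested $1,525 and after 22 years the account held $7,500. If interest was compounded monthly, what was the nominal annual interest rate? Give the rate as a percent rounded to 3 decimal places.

7.262%

The 264-period growth factor is 7,500/1,525 = 4.91803.
r/12 = 4.91803^(1/264) − 1 ≈ 0.00605198, so r ≈ 12·0.00605198 = 7.26238%.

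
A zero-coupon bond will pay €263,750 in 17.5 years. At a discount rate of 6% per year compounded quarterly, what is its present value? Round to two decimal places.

Periodic rate = 6%/4 = 0.015; 70 periods.
P = 263,750/(1 + 0.015)^70 ≈ 263,750/2.8354562942 ≈ 93,018.5383.

€93,018.54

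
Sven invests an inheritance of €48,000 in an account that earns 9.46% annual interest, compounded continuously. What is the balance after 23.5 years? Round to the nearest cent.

€443,324.06

A = P·e^(rt) = 48,000·e^(0.0946·23.5) = 48,000·e^2.2231.
e^2.2231 ≈ 9.23591787854, so A ≈ 443,324.0582.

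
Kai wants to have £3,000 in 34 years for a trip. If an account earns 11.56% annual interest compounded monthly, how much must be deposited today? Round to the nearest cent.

£60.03

Growth factor = (1 + 0.1156/12)^408 ≈ 49.9783186.
P = 3,000/49.9783186 ≈ 60.0260.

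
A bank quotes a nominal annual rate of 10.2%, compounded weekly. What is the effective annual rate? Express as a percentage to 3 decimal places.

10.727%

EAR = (1 + 10.2%/52)^52 − 1 = (1 + 0.00196154)^52 − 1.
(1 + 0.00196154)^52 ≈ 1.107273, so EAR ≈ 10.72728%.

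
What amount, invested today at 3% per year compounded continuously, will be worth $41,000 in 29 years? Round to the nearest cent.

P = A·e^(−rt) = 41,000·e^(−0.87).
e^(−0.87) ≈ 0.41895154925, so P ≈ 17,177.0135.

$17,177.01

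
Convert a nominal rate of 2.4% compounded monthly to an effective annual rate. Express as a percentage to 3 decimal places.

EAR = (1 + 2.4%/12)^12 − 1 = (1 + 0.002)^12 − 1.
(1 + 0.002)^12 ≈ 1.024266, so EAR ≈ 2.42658%.

2.427%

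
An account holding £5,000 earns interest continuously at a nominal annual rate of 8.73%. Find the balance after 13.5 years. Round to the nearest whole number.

A = P·e^(rt) = 5,000·e^(0.0873·13.5) = 5,000·e^1.17855.
e^1.17855 ≈ 3.2496587798, so A ≈ 16,248.2939.

£16,248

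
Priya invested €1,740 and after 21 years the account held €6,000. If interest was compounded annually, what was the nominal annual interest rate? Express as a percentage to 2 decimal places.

6.07%

The 21-period growth factor is 6,000/1,740 = 3.44828.
r = 3.44828^(1/21) − 1 ≈ 0.0607184, i.e. 6.07184%.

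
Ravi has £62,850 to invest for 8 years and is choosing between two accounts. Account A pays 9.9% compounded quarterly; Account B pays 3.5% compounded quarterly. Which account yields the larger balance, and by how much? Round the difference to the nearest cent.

Account A, by £54,371.69

Account A growth factor: (1 + 0.02475)^32 ≈ 2.1866217499; balance ≈ 137,429.1770.
Account B growth factor: (1 + 0.00875)^32 ≈ 1.3215193525; balance ≈ 83,057.4913.
Account A is larger by 54,371.6857.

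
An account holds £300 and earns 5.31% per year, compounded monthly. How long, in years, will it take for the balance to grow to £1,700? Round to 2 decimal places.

We need (1 + 0.004425)^(12t) = 5.6667, so 12t = ln 5.6667 / ln 1.004425 ≈ 392.8669.
t ≈ 392.8669/12 = 32.7389 years.

32.74 years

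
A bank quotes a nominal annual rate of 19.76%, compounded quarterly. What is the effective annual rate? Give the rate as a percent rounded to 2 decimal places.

One year is 4 periods at 0.0494 each: (1 + 0.0494)^4 ≈ 1.21273.
EAR = 1.21273 − 1 ≈ 21.27303%.

21.27%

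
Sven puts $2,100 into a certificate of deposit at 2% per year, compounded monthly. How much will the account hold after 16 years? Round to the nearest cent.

$2,891.20

Growth factor = (1 + 0.02/12)^192 ≈ 1.376760987.
A ≈ 2,100 × 1.376760987 ≈ 2,891.1981.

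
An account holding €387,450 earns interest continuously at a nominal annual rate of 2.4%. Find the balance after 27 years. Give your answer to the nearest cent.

€740,693.42

A = P·e^(rt) = 387,450·e^(0.024·27) = 387,450·e^0.648.
e^0.648 ≈ 1.91171357588, so A ≈ 740,693.4250.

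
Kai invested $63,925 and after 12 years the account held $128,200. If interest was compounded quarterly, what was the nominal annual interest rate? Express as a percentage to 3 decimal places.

The 48-period growth factor is 128,200/63,925 = 2.00548.
r/4 = 2.00548^(1/48) − 1 ≈ 0.0146031, so r ≈ 4·0.0146031 = 5.84125%.

5.841%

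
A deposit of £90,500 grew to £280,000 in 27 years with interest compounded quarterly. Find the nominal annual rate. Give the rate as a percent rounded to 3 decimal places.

4.205%

The 108-period growth factor is 280,000/90,500 = 3.09392.
r/4 = 3.09392^(1/108) − 1 ≈ 0.0105126, so r ≈ 4·0.0105126 = 4.20506%.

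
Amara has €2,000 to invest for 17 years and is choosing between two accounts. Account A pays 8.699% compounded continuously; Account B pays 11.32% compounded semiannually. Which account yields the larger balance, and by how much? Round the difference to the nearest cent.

Account A growth factor: e^(0.08699·17) = e^1.47883 ≈ 4.38780894; balance ≈ 8,775.6179.
Account B growth factor: (1 + 0.0566)^34 ≈ 6.500707359; balance ≈ 13,001.4147.
Account B is larger by 4,225.7968.

Account B, by €4,225.80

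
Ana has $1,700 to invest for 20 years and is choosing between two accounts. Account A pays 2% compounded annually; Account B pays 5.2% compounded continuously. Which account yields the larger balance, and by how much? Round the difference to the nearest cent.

A: (1 + 0.02)^20 ≈ 1.485947396, so 1,700 × 1.485947396 ≈ 2,526.1106.
B: e^(0.052·20) = e^1.04 ≈ 2.829217014, so 1,700 × 2.829217014 ≈ 4,809.6689.
Difference ≈ 2,283.5584 in favor of B.

Account B, by $2,283.56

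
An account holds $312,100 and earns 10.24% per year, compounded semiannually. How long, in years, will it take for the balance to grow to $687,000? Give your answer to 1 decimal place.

7.9 years

(1 + 0.0512)^(2t) = 687,000/312,100 = 2.2012.
2t·ln(1 + 0.0512) = ln(2.2012); 2t = 0.78901/0.0499324 ≈ 15.8016.
t ≈ 7.9008 years.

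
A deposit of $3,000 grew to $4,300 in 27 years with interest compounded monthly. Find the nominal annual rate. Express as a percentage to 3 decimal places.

The 324-period growth factor is 4,300/3,000 = 1.43333.
r/12 = 1.43333^(1/324) − 1 ≈ 0.00111174, so r ≈ 12·0.00111174 = 1.33408%.

1.334%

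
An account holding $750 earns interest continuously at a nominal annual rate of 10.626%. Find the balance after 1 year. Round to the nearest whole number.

$834

A = P·e^(rt) = 750·e^(0.10626·1) = 750·e^0.10626.
e^0.10626 ≈ 1.11211099, so A ≈ 834.0832.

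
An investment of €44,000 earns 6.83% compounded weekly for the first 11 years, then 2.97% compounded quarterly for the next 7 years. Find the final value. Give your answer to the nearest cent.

After 11 years at 6.83%: 44,000 × 2.11870918828 ≈ 93,223.2043.
Then 7 years at 2.97%: 93,223.2043 × 1.23014490409 ≈ 114,678.0497.

€114,678.05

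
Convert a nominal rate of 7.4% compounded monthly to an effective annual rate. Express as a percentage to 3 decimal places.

7.656%

One year is 12 periods at 0.00616667 each: (1 + 0.00616667)^12 ≈ 1.076562.
EAR = 1.076562 − 1 ≈ 7.65621%.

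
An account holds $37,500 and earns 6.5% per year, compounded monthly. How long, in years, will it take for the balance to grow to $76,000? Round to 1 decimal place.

10.9 years

(1 + 0.00541667)^(12t) = 76,000/37,500 = 2.0267.
12t·ln(1 + 0.00541667) = ln(2.0267); 12t = 0.70639/0.00540205 ≈ 130.7638.
t ≈ 10.8970 years.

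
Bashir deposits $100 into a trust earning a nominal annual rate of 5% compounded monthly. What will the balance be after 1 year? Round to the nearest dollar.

Growth factor = (1 + 0.05/12)^12 ≈ 1.0511619.
A ≈ 100 × 1.0511619 ≈ 105.1162.

$105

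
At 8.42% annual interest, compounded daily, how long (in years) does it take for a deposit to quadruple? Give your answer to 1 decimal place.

(1 + 0.000230685)^(365t) = 4.
365t = ln 4 / ln(1 + 0.000230685) ≈ 1.3863/0.000230658 ≈ 6010.1639.
t ≈ 16.4662.

16.5 years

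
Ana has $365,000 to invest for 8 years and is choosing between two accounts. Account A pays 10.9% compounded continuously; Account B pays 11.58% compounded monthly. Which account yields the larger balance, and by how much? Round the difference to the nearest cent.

Account B, by $44,720.03

A: e^(0.109·8) = e^0.872 ≈ 2.39168945224, so 365,000 × 2.39168945224 ≈ 872,966.6501.
B: (1 + 0.00965)^96 ≈ 2.51421007744, so 365,000 × 2.51421007744 ≈ 917,686.6783.
Difference ≈ 44,720.0282 in favor of B.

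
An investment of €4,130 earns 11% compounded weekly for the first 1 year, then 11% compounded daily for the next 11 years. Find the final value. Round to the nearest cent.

Phase 1: 4,130·(1 + 0.11/52)^52 ≈ 4,609.6928.
Phase 2: 4,609.6928·(1 + 0.11/365)^4015 ≈ 15,455.7165.

€15,455.72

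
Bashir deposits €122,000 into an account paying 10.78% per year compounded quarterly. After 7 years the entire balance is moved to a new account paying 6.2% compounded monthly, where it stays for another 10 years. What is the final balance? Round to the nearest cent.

€476,770.72

After 7 years at 10.78%: 122,000 × 2.10562185076 ≈ 256,885.8658.
Then 10 years at 6.2%: 256,885.8658 × 1.85596324141 ≈ 476,770.7242.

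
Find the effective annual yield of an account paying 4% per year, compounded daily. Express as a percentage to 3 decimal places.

4.081%

One year is 365 periods at 0.000109589 each: (1 + 0.000109589)^365 ≈ 1.040808.
EAR = 1.040808 − 1 ≈ 4.08085%.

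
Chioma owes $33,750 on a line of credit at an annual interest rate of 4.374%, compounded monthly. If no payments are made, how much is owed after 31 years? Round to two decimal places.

Periodic rate = 4.374%/12 = 0.003645; periods = 12·31 = 372.
A = 33,750·(1 + 0.003645)^372 ≈ 33,750·3.87085258121 ≈ 130,641.2746.

$130,641.27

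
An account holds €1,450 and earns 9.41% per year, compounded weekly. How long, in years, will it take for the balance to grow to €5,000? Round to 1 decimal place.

We need (1 + 0.00180962)^(52t) = 3.4483, so 52t = ln 3.4483 / ln 1.00181 ≈ 684.6726.
t ≈ 684.6726/52 = 13.1668 years.

13.2 years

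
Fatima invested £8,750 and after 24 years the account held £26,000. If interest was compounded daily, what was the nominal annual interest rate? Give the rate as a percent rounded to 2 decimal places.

4.54%

The 8760-period growth factor is 26,000/8,750 = 2.97143.
r/365 = 2.97143^(1/8760) − 1 ≈ 0.000124328, so r ≈ 365·0.000124328 = 4.53796%.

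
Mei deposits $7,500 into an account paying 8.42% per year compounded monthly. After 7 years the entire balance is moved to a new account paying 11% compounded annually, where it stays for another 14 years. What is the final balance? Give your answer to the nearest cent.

$58,165.07

Phase 1: 7,500·(1 + 0.0842/12)^84 ≈ 13,493.9958.
Phase 2: 13,493.9958·(1 + 0.11)^14 ≈ 58,165.0725.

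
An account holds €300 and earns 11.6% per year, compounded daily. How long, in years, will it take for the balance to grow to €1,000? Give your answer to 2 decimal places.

10.38 years

(1 + 0.000317808)^(365t) = 1,000/300 = 3.3333.
365t·ln(1 + 0.000317808) = ln(3.3333); 365t = 1.204/0.000317758 ≈ 3788.9647.
t ≈ 10.3807 years.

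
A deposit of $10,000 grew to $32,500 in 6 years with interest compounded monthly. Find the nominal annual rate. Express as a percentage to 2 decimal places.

19.81%

The 72-period growth factor is 32,500/10,000 = 3.25.
r/12 = 3.25^(1/72) − 1 ≈ 0.0165049, so r ≈ 12·0.0165049 = 19.80592%.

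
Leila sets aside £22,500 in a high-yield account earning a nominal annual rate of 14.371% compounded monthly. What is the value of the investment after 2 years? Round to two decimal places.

Periodic rate = 14.371%/12 = 0.0119758; periods = 12·2 = 24.
A = 22,500·(1 + 0.14371/12)^24 ≈ 22,500·1.3307099162 ≈ 29,940.9731.

£29,940.97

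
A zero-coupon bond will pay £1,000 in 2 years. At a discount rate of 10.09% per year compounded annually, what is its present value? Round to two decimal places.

£825.10

Annual rate = 10.09% = 0.1009; 2 periods.
P = 1,000/(1 + 0.1009)^2 ≈ 1,000/1.21198081 ≈ 825.0956.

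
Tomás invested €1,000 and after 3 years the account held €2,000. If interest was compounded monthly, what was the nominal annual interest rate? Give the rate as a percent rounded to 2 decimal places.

23.33%

(1 + r/12)^36 = 2,000/1,000 = 2.
1 + r/12 = 2^(1/36) ≈ 1.019441, so r/12 ≈ 0.0194406.
r ≈ 12·0.0194406 = 23.32877%.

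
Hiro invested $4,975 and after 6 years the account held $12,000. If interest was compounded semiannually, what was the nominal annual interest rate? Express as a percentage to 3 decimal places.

(1 + r/2)^12 = 12,000/4,975 = 2.41206.
1 + r/2 = 2.41206^(1/12) ≈ 1.076132, so r/2 ≈ 0.0761323.
r ≈ 2·0.0761323 = 15.22647%.

15.226%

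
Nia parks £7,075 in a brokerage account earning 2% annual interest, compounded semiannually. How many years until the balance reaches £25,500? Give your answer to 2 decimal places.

We need (1 + 0.01)^(2t) = 3.6042, so 2t = ln 3.6042 / ln 1.01 ≈ 128.8511.
t ≈ 128.8511/2 = 64.4255 years.

64.43 years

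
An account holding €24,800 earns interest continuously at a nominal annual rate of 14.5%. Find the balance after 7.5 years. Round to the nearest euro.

€73,578

A = P·e^(rt) = 24,800·e^(0.145·7.5) = 24,800·e^1.0875.
e^1.0875 ≈ 2.9668476742, so A ≈ 73,577.8223.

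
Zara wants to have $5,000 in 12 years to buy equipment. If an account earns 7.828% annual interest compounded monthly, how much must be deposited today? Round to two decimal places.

Periodic rate = 7.828%/12 = 0.00652333; 144 periods.
P = 5,000/(1 + 0.07828/12)^144 ≈ 5,000/2.550550914 ≈ 1,960.3608.

$1,960.36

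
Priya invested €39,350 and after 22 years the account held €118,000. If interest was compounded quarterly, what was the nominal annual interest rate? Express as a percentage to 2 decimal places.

(1 + r/4)^88 = 118,000/39,350 = 2.99873.
1 + r/4 = 2.99873^(1/88) ≈ 1.012558, so r/4 ≈ 0.0125576.
r ≈ 4·0.0125576 = 5.02304%.

5.02%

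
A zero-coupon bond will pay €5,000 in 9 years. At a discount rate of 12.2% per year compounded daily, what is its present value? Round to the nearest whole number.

Periodic rate = 12.2%/365 = 0.000334247; 3285 periods.
P = 5,000/(1 + 0.122/365)^3285 ≈ 5,000/2.997613702 ≈ 1,667.9934.

€1,668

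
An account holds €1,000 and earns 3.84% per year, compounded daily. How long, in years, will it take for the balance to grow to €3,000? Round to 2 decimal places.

28.61 years

We need (1 + 0.000105205)^(365t) = 3, so 365t = ln 3 / ln 1.000105 ≈ 10443.0880.
t ≈ 10443.0880/365 = 28.6112 years.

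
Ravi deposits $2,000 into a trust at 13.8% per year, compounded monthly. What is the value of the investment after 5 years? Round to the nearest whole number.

$3,972

Growth factor = (1 + 0.0115)^60 ≈ 1.985881026.
A ≈ 2,000 × 1.985881026 ≈ 3,971.7621.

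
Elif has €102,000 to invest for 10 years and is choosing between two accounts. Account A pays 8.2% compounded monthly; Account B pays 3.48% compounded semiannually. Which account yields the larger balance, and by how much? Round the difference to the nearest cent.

A: (1 + 0.082/12)^120 ≈ 2.264176307, so 102,000 × 2.264176307 ≈ 230,945.9833.
B: (1 + 0.0174)^20 ≈ 1.41199989983, so 102,000 × 1.41199989983 ≈ 144,023.9898.
Difference ≈ 86,921.9935 in favor of A.

Account A, by €86,921.99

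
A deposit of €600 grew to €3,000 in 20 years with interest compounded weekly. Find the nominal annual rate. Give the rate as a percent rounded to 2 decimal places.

8.05%

The 1040-period growth factor is 3,000/600 = 5.
r/52 = 5^(1/1040) − 1 ≈ 0.00154873, so r ≈ 52·0.00154873 = 8.05342%.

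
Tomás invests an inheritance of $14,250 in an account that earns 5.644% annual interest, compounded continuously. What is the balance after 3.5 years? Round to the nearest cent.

$17,362.23

A = P·e^(rt) = 14,250·e^(0.05644·3.5) = 14,250·e^0.19754.
e^0.19754 ≈ 1.2184018001, so A ≈ 17,362.2257.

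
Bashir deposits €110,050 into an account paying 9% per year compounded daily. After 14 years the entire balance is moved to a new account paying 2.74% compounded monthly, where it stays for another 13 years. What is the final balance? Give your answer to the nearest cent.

€553,672.55

Phase 1: 110,050·(1 + 0.09/365)^5110 ≈ 387,912.3806.
Phase 2: 387,912.3806·(1 + 0.0274/12)^156 ≈ 553,672.5502.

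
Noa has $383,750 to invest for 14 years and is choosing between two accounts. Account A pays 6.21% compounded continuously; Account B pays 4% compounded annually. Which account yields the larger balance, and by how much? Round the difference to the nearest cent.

Account A growth factor: e^(0.0621·14) = e^0.8694 ≈ 2.38547913657; balance ≈ 915,427.6187.
Account B growth factor: (1 + 0.04)^14 ≈ 1.7316764476; balance ≈ 664,530.8368.
Account A is larger by 250,896.7819.

Account A, by $250,896.78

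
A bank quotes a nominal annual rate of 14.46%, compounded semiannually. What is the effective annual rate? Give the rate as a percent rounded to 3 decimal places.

One year is 2 periods at 0.0723 each: (1 + 0.0723)^2 ≈ 1.149827.
EAR = 1.149827 − 1 ≈ 14.98273%.

14.983%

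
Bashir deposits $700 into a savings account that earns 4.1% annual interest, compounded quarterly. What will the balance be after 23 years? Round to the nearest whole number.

$1,789

Periodic rate = 4.1%/4 = 0.01025; periods = 4·23 = 92.
A = 700·(1 + 0.01025)^92 ≈ 700·2.555377335 ≈ 1,788.7641.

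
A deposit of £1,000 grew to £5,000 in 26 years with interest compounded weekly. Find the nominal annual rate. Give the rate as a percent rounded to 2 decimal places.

6.19%

The 1352-period growth factor is 5,000/1,000 = 5.
r/52 = 5^(1/1352) − 1 ≈ 0.00119112, so r ≈ 52·0.00119112 = 6.19383%.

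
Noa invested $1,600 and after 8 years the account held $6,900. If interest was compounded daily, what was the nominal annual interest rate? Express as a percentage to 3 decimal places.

The 2920-period growth factor is 6,900/1,600 = 4.3125.
r/365 = 4.3125^(1/2920) − 1 ≈ 0.000500645, so r ≈ 365·0.000500645 = 18.27355%.

18.274%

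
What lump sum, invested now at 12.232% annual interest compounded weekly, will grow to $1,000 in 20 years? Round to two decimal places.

$86.85

Growth factor = (1 + 0.12232/52)^1040 ≈ 11.5135795.
P = 1,000/11.5135795 ≈ 86.8540.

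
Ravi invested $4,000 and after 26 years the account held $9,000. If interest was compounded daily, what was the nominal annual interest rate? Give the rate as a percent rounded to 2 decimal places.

3.12%

The 9490-period growth factor is 9,000/4,000 = 2.25.
r/365 = 2.25^(1/9490) − 1 ≈ 0.0000854547, so r ≈ 365·0.0000854547 = 3.11910%.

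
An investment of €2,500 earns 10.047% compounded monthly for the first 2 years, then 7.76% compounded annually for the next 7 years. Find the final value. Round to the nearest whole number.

After 2 years at 10.047%: 2,500 × 1.221529156 ≈ 3,053.8229.
Then 7 years at 7.76%: 3,053.8229 × 1.687341853 ≈ 5,152.8432.

€5,153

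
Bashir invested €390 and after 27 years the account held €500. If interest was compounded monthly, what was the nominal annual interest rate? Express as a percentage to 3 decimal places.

0.921%

The 324-period growth factor is 500/390 = 1.28205.
r/12 = 1.28205^(1/324) − 1 ≈ 0.00076715, so r ≈ 12·0.00076715 = 0.92058%.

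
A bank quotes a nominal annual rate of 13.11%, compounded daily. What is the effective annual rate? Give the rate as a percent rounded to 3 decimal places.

14.005%

EAR = (1 + 13.11%/365)^365 − 1 = (1 + 0.000359178)^365 − 1.
(1 + 0.000359178)^365 ≈ 1.140055, so EAR ≈ 14.00549%.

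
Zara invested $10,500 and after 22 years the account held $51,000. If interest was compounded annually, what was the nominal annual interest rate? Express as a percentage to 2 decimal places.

The 22-period growth factor is 51,000/10,500 = 4.85714.
r = 4.85714^(1/22) − 1 ≈ 0.074482, i.e. 7.44820%.

7.45%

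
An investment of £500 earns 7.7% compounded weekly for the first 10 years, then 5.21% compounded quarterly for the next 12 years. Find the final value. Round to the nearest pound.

£2,009

After 10 years at 7.7%: 500 × 2.158536544 ≈ 1,079.2683.
Then 12 years at 5.21%: 1,079.2683 × 1.861091974 ≈ 2,008.6175.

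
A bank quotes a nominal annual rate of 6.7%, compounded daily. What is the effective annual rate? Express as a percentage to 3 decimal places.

6.929%

One year is 365 periods at 0.000183562 each: (1 + 0.000183562)^365 ≈ 1.069289.
EAR = 1.069289 − 1 ≈ 6.92889%.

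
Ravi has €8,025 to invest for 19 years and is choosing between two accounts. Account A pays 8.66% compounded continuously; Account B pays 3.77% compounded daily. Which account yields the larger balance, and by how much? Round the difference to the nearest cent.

Account A, by €25,168.91

Account A growth factor: e^(0.0866·19) = e^1.6454 ≈ 5.1830827254; balance ≈ 41,594.2389.
Account B growth factor: (1 + 0.0377/365)^6935 ≈ 2.0467701417; balance ≈ 16,425.3304.
Account A is larger by 25,168.9085.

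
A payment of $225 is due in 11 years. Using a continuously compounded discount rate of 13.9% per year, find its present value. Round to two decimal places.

$48.77

P = A·e^(−rt) = 225·e^(−1.529).
e^(−1.529) ≈ 0.216752311, so P ≈ 48.7693.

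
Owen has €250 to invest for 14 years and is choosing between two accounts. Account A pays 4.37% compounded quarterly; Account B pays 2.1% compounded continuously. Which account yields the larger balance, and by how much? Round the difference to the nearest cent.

A: (1 + 0.010925)^56 ≈ 1.83764008, so 250 × 1.83764008 ≈ 459.4100.
B: e^(0.021·14) = e^0.294 ≈ 1.3417839, so 250 × 1.3417839 ≈ 335.4460.
Difference ≈ 123.9640 in favor of A.

Account A, by €123.96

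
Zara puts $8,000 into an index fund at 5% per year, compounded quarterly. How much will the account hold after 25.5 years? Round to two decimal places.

$28,404.24

Periodic rate = 5%/4 = 0.0125; periods = 4·25.5 = 102.
A = 8,000·(1 + 0.0125)^102 ≈ 8,000·3.5505305387 ≈ 28,404.2443.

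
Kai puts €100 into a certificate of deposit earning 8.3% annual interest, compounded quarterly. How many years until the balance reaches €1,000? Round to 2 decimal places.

We need (1 + 0.02075)^(4t) = 10, so 4t = ln 10 / ln 1.02075 ≈ 112.1153.
t ≈ 112.1153/4 = 28.0288 years.

28.03 years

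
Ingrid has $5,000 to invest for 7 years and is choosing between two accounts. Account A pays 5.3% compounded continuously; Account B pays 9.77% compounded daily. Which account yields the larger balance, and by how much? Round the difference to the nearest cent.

Account B, by $2,661.13

Account A growth factor: e^(0.053·7) = e^0.371 ≈ 1.449183073; balance ≈ 7,245.9154.
Account B growth factor: (1 + 0.0977/365)^2555 ≈ 1.981409552; balance ≈ 9,907.0478.
Account B is larger by 2,661.1324.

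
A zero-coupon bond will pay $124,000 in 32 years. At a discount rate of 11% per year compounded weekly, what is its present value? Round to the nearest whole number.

Growth factor = (1 + 0.11/52)^1664 ≈ 33.6590567419.
P = 124,000/33.6590567419 ≈ 3,684.0010.

$3,684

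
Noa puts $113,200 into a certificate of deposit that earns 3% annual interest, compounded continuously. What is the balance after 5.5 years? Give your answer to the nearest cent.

A = P·e^(rt) = 113,200·e^(0.03·5.5) = 113,200·e^0.165.
e^0.165 ≈ 1.17939311871, so A ≈ 133,507.3010.

$133,507.30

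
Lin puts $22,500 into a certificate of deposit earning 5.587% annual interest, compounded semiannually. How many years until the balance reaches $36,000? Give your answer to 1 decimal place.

8.5 years

We need (1 + 0.027935)^(2t) = 1.6, so 2t = ln 1.6 / ln 1.027935 ≈ 17.0588.
t ≈ 17.0588/2 = 8.5294 years.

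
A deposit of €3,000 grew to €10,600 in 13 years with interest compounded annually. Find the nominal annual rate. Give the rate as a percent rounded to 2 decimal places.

10.20%

The 13-period growth factor is 10,600/3,000 = 3.53333.
r = 3.53333^(1/13) − 1 ≈ 0.101966, i.e. 10.19656%.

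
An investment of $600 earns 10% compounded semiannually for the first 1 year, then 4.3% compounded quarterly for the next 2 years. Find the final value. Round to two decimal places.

Phase 1: 600·(1 + 0.05)^2 ≈ 661.5000.
Phase 2: 661.5000·(1 + 0.01075)^8 ≈ 720.5761.

$720.58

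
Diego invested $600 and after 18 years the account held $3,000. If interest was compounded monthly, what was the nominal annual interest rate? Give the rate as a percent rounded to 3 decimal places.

The 216-period growth factor is 3,000/600 = 5.
r/12 = 5^(1/216) − 1 ≈ 0.00747893, so r ≈ 12·0.00747893 = 8.97472%.

8.975%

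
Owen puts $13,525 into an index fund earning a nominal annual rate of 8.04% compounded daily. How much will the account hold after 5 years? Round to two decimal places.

Periodic rate = 8.04%/365 = 0.000220274; periods = 365·5 = 1825.
A = 13,525·(1 + 0.0804/365)^1825 ≈ 13,525·1.494745161 ≈ 20,216.4283.

$20,216.43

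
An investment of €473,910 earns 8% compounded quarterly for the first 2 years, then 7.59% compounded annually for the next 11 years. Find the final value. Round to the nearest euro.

€1,241,619

After 2 years at 8%: 473,910 × 1.171659381002 ≈ 555,261.0973.
Then 11 years at 7.59%: 555,261.0973 × 2.23609876966 ≈ 1,241,618.6564.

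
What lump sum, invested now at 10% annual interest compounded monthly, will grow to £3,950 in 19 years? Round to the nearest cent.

£595.47

Periodic rate = 10%/12 = 0.00833333; 228 periods.
P = 3,950/(1 + 0.1/12)^228 ≈ 3,950/6.633463339 ≈ 595.4657.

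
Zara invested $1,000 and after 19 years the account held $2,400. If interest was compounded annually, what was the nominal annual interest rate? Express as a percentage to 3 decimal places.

The 19-period growth factor is 2,400/1,000 = 2.4.
r = 2.4^(1/19) − 1 ≈ 0.0471554, i.e. 4.71554%.

4.716%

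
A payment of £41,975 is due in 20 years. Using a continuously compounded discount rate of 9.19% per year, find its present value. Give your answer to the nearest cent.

P = A·e^(−rt) = 41,975·e^(−1.838).
e^(−1.838) ≈ 0.15913537881, so P ≈ 6,679.7075.

£6,679.71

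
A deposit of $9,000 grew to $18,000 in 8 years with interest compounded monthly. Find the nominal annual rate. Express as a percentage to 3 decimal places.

(1 + r/12)^96 = 18,000/9,000 = 2.
1 + r/12 = 2^(1/96) ≈ 1.007246, so r/12 ≈ 0.00724641.
r ≈ 12·0.00724641 = 8.69569%.

8.696%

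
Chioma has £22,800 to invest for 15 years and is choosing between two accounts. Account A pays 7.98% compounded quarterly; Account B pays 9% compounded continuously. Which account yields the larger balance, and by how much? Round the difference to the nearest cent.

Account A growth factor: (1 + 0.01995)^60 ≈ 3.2713946394; balance ≈ 74,587.7978.
Account B growth factor: e^(0.09·15) = e^1.35 ≈ 3.8574255307; balance ≈ 87,949.3021.
Account B is larger by 13,361.5043.

Account B, by £13,361.50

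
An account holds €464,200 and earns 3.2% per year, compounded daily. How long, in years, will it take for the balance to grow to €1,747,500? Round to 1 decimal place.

41.4 years

We need (1 + 0.0000876712)^(365t) = 3.7645, so 365t = ln 3.7645 / ln 1.000088 ≈ 15121.0841.
t ≈ 15121.0841/365 = 41.4276 years.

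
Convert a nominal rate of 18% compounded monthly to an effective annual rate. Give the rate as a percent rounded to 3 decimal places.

19.562%

One year is 12 periods at 0.015 each: (1 + 0.015)^12 ≈ 1.195618.
EAR = 1.195618 − 1 ≈ 19.56182%.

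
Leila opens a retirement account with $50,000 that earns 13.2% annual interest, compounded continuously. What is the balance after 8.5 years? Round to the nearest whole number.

A = P·e^(rt) = 50,000·e^(0.132·8.5) = 50,000·e^1.122.
e^1.122 ≈ 3.0709900455, so A ≈ 153,549.5023.

$153,550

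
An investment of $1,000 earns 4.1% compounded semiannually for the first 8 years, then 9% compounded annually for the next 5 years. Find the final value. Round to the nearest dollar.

Phase 1: 1,000·(1 + 0.0205)^16 ≈ 1,383.5923.
Phase 2: 1,383.5923·(1 + 0.09)^5 ≈ 2,128.8283.

$2,129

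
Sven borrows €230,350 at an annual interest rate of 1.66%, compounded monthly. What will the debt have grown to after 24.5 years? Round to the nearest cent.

€345,854.74

Growth factor = (1 + 0.0166/12)^294 ≈ 1.50143145791.
A ≈ 230,350 × 1.50143145791 ≈ 345,854.7363.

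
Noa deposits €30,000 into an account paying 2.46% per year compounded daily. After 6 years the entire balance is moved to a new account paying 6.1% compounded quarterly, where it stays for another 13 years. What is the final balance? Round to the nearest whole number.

€76,387

Phase 1: 30,000·(1 + 0.0246/365)^2190 ≈ 34,771.3026.
Phase 2: 34,771.3026·(1 + 0.01525)^52 ≈ 76,386.5446.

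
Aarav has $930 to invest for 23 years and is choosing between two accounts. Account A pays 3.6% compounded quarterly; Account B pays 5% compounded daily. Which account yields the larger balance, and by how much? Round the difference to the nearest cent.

Account A growth factor: (1 + 0.009)^92 ≈ 2.280275357; balance ≈ 2,120.6561.
Account B growth factor: (1 + 0.05/365)^8395 ≈ 3.15794418; balance ≈ 2,936.8881.
Account B is larger by 816.2320.

Account B, by $816.23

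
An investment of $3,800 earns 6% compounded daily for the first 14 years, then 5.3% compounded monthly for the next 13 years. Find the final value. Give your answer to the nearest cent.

Phase 1: 3,800·(1 + 0.06/365)^5110 ≈ 8,801.5869.
Phase 2: 8,801.5869·(1 + 0.053/12)^156 ≈ 17,503.7467.

$17,503.75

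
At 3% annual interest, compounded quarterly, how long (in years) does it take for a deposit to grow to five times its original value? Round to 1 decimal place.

(1 + 0.0075)^(4t) = 5.
4t = ln 5 / ln(1 + 0.0075) ≈ 1.6094/0.00747201 ≈ 215.3954.
t ≈ 53.8489.

53.8 years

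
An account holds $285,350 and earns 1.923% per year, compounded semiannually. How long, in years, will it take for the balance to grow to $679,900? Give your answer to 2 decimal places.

45.37 years

We need (1 + 0.009615)^(2t) = 2.3827, so 2t = ln 2.3827 / ln 1.009615 ≈ 90.7329.
t ≈ 90.7329/2 = 45.3664 years.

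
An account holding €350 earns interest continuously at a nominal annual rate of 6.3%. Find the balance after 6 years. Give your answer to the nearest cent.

€510.78

A = P·e^(rt) = 350·e^(0.063·6) = 350·e^0.378.
e^0.378 ≈ 1.45936294, so A ≈ 510.7770.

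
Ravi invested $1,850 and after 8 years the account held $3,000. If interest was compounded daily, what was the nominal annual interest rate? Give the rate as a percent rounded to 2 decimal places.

The 2920-period growth factor is 3,000/1,850 = 1.62162.
r/365 = 1.62162^(1/2920) − 1 ≈ 0.000165571, so r ≈ 365·0.000165571 = 6.04333%.

6.04%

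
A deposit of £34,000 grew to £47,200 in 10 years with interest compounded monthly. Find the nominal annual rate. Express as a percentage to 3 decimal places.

3.285%

The 120-period growth factor is 47,200/34,000 = 1.38824.
r/12 = 1.38824^(1/120) − 1 ≈ 0.00273735, so r ≈ 12·0.00273735 = 3.28482%.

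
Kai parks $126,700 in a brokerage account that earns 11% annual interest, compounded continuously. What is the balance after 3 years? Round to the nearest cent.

A = P·e^(rt) = 126,700·e^(0.11·3) = 126,700·e^0.33.
e^0.33 ≈ 1.39096812846, so A ≈ 176,235.6619.

$176,235.66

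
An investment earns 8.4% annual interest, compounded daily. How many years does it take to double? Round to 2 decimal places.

(1 + 0.000230137)^(365t) = 2.
365t = ln 2 / ln(1 + 0.000230137) ≈ 0.69315/0.000230111 ≈ 3012.2361.
t ≈ 8.2527.

8.25 years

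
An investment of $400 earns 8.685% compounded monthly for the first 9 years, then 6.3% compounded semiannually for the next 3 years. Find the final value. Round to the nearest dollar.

$1,050

Phase 1: 400·(1 + 0.0072375)^108 ≈ 871.5729.
Phase 2: 871.5729·(1 + 0.0315)^6 ≈ 1,049.8303.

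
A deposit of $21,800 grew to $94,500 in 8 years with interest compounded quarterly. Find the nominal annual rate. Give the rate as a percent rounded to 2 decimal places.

The 32-period growth factor is 94,500/21,800 = 4.33486.
r/4 = 4.33486^(1/32) − 1 ≈ 0.0469007, so r ≈ 4·0.0469007 = 18.76027%.

18.76%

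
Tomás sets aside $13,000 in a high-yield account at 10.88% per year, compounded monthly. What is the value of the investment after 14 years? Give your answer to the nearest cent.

$59,221.56

Periodic rate = 10.88%/12 = 0.00906667; periods = 12·14 = 168.
A = 13,000·(1 + 0.1088/12)^168 ≈ 13,000·4.5555045038 ≈ 59,221.5585.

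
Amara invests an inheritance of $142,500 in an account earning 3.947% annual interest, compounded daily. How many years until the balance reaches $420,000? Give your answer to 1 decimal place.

(1 + 0.000108137)^(365t) = 420,000/142,500 = 2.9474.
365t·ln(1 + 0.000108137) = ln(2.9474); 365t = 1.0809/0.000108131 ≈ 9996.3129.
t ≈ 27.3872 years.

27.4 years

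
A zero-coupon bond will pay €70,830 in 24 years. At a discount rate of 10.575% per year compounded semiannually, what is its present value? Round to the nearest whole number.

€5,972

Periodic rate = 10.575%/2 = 0.052875; 48 periods.
P = 70,830/(1 + 0.052875)^48 ≈ 70,830/11.860064682 ≈ 5,972.1428.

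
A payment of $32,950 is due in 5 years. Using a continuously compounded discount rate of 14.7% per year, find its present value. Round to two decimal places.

P = A·e^(−rt) = 32,950·e^(−0.735).
e^(−0.735) ≈ 0.47950545897, so P ≈ 15,799.7049.

$15,799.70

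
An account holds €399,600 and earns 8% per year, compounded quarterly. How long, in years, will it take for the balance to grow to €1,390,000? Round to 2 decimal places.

We need (1 + 0.02)^(4t) = 3.4785, so 4t = ln 3.4785 / ln 1.02 ≈ 62.9510.
t ≈ 62.9510/4 = 15.7377 years.

15.74 years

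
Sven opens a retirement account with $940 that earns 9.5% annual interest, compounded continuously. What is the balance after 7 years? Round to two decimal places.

A = P·e^(rt) = 940·e^(0.095·7) = 940·e^0.665.
e^0.665 ≈ 1.944490521, so A ≈ 1,827.8211.

$1,827.82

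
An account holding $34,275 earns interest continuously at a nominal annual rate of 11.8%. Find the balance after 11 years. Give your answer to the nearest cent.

$125,513.86

A = P·e^(rt) = 34,275·e^(0.118·11) = 34,275·e^1.298.
e^1.298 ≈ 3.66196540799, so A ≈ 125,513.8644.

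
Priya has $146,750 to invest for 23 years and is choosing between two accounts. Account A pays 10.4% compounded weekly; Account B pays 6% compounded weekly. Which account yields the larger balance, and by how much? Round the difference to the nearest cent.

Account A, by $1,018,079.70

A: (1 + 0.002)^1196 ≈ 10.90925143289, so 146,750 × 10.90925143289 ≈ 1,600,932.6478.
B: (1 + 0.06/52)^1196 ≈ 3.971740684, so 146,750 × 3.971740684 ≈ 582,852.9454.
Difference ≈ 1,018,079.7024 in favor of A.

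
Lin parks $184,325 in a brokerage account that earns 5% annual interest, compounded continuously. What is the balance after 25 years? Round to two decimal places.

A = P·e^(rt) = 184,325·e^(0.05·25) = 184,325·e^1.25.
e^1.25 ≈ 3.49034295746, so A ≈ 643,357.4656.

$643,357.47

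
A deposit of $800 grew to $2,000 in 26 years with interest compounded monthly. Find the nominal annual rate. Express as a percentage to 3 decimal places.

3.529%

The 312-period growth factor is 2,000/800 = 2.5.
r/12 = 2.5^(1/312) − 1 ≈ 0.00294115, so r ≈ 12·0.00294115 = 3.52938%.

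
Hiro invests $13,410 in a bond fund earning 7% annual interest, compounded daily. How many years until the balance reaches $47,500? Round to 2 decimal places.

18.07 years

We need (1 + 0.000191781)^(365t) = 3.5421, so 365t = ln 3.5421 / ln 1.000192 ≈ 6595.2908.
t ≈ 6595.2908/365 = 18.0693 years.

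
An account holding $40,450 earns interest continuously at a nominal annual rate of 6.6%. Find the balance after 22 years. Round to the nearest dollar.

A = P·e^(rt) = 40,450·e^(0.066·22) = 40,450·e^1.452.
e^1.452 ≈ 4.27164927612, so A ≈ 172,788.2132.

$172,788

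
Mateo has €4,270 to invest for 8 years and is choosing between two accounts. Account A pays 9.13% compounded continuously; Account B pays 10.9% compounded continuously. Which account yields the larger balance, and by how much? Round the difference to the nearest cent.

Account B, by €1,348.37

A: e^(0.0913·8) = e^0.7304 ≈ 2.075910806, so 4,270 × 2.075910806 ≈ 8,864.1391.
B: e^(0.109·8) = e^0.872 ≈ 2.3916894522, so 4,270 × 2.3916894522 ≈ 10,212.5140.
Difference ≈ 1,348.3748 in favor of B.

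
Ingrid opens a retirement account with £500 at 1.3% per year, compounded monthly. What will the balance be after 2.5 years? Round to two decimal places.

£516.51

Periodic rate = 1.3%/12 = 0.00108333; periods = 12·2.5 = 30.
A = 500·(1 + 0.013/12)^30 ≈ 500·1.03301572 ≈ 516.5079.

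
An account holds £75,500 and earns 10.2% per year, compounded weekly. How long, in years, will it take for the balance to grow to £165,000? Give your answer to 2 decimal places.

7.67 years

(1 + 0.00196154)^(52t) = 165,000/75,500 = 2.1854.
52t·ln(1 + 0.00196154) = ln(2.1854); 52t = 0.78181/0.00195962 ≈ 398.9620.
t ≈ 7.6723 years.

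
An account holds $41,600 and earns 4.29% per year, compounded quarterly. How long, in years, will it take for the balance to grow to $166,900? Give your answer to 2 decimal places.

32.56 years

We need (1 + 0.010725)^(4t) = 4.012, so 4t = ln 4.012 / ln 1.010725 ≈ 130.2314.
t ≈ 130.2314/4 = 32.5578 years.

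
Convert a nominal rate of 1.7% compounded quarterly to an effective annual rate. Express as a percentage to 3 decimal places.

One year is 4 periods at 0.00425 each: (1 + 0.00425)^4 ≈ 1.017109.
EAR = 1.017109 − 1 ≈ 1.71087%.

1.711%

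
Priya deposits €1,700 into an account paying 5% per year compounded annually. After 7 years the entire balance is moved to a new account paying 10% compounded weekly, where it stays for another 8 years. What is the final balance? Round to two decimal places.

€5,319.56

Phase 1: 1,700·(1 + 0.05)^7 ≈ 2,392.0707.
Phase 2: 2,392.0707·(1 + 0.1/52)^416 ≈ 5,319.5630.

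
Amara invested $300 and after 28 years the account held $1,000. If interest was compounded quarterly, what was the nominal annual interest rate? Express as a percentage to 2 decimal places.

(1 + r/4)^112 = 1,000/300 = 3.33333.
1 + r/4 = 3.33333^(1/112) ≈ 1.010808, so r/4 ≈ 0.0108077.
r ≈ 4·0.0108077 = 4.32310%.

4.32%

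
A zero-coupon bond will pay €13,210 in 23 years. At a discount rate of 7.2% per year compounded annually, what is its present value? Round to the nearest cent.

€2,669.46

Annual rate = 7.2% = 0.072; 23 periods.
P = 13,210/(1 + 0.072)^23 ≈ 13,210/4.9485739339 ≈ 2,669.4559.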